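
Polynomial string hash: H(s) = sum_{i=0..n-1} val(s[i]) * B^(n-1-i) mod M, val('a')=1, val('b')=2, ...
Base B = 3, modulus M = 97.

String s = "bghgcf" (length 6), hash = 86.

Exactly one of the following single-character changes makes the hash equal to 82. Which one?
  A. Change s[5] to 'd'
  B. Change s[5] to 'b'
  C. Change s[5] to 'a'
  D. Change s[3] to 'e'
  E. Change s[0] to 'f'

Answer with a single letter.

Option A: s[5]='f'->'d', delta=(4-6)*3^0 mod 97 = 95, hash=86+95 mod 97 = 84
Option B: s[5]='f'->'b', delta=(2-6)*3^0 mod 97 = 93, hash=86+93 mod 97 = 82 <-- target
Option C: s[5]='f'->'a', delta=(1-6)*3^0 mod 97 = 92, hash=86+92 mod 97 = 81
Option D: s[3]='g'->'e', delta=(5-7)*3^2 mod 97 = 79, hash=86+79 mod 97 = 68
Option E: s[0]='b'->'f', delta=(6-2)*3^5 mod 97 = 2, hash=86+2 mod 97 = 88

Answer: B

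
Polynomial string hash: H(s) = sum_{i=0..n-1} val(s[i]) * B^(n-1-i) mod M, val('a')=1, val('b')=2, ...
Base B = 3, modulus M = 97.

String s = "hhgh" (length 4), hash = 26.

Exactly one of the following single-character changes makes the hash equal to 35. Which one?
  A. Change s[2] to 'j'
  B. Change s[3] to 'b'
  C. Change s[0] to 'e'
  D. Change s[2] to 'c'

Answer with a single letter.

Answer: A

Derivation:
Option A: s[2]='g'->'j', delta=(10-7)*3^1 mod 97 = 9, hash=26+9 mod 97 = 35 <-- target
Option B: s[3]='h'->'b', delta=(2-8)*3^0 mod 97 = 91, hash=26+91 mod 97 = 20
Option C: s[0]='h'->'e', delta=(5-8)*3^3 mod 97 = 16, hash=26+16 mod 97 = 42
Option D: s[2]='g'->'c', delta=(3-7)*3^1 mod 97 = 85, hash=26+85 mod 97 = 14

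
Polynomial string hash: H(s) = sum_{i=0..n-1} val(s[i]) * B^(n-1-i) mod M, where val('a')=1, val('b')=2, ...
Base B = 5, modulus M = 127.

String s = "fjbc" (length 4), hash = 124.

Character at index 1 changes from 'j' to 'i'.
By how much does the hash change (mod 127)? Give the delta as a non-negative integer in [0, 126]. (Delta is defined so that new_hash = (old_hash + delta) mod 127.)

Answer: 102

Derivation:
Delta formula: (val(new) - val(old)) * B^(n-1-k) mod M
  val('i') - val('j') = 9 - 10 = -1
  B^(n-1-k) = 5^2 mod 127 = 25
  Delta = -1 * 25 mod 127 = 102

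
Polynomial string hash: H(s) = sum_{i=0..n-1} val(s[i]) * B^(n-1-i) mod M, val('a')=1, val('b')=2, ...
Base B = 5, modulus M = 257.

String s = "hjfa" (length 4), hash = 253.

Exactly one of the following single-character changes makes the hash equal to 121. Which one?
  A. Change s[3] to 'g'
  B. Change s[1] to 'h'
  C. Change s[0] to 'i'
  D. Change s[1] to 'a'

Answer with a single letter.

Option A: s[3]='a'->'g', delta=(7-1)*5^0 mod 257 = 6, hash=253+6 mod 257 = 2
Option B: s[1]='j'->'h', delta=(8-10)*5^2 mod 257 = 207, hash=253+207 mod 257 = 203
Option C: s[0]='h'->'i', delta=(9-8)*5^3 mod 257 = 125, hash=253+125 mod 257 = 121 <-- target
Option D: s[1]='j'->'a', delta=(1-10)*5^2 mod 257 = 32, hash=253+32 mod 257 = 28

Answer: C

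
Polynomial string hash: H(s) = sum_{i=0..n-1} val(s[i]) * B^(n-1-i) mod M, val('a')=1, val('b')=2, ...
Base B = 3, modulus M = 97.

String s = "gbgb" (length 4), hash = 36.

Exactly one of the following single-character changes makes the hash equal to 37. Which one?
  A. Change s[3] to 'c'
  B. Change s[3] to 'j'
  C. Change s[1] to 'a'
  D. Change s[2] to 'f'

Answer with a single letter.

Answer: A

Derivation:
Option A: s[3]='b'->'c', delta=(3-2)*3^0 mod 97 = 1, hash=36+1 mod 97 = 37 <-- target
Option B: s[3]='b'->'j', delta=(10-2)*3^0 mod 97 = 8, hash=36+8 mod 97 = 44
Option C: s[1]='b'->'a', delta=(1-2)*3^2 mod 97 = 88, hash=36+88 mod 97 = 27
Option D: s[2]='g'->'f', delta=(6-7)*3^1 mod 97 = 94, hash=36+94 mod 97 = 33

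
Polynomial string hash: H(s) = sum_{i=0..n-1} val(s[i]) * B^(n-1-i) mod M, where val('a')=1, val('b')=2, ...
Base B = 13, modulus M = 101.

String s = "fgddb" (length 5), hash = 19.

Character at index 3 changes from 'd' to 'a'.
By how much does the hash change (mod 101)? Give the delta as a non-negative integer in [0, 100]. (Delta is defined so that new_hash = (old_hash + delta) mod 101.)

Answer: 62

Derivation:
Delta formula: (val(new) - val(old)) * B^(n-1-k) mod M
  val('a') - val('d') = 1 - 4 = -3
  B^(n-1-k) = 13^1 mod 101 = 13
  Delta = -3 * 13 mod 101 = 62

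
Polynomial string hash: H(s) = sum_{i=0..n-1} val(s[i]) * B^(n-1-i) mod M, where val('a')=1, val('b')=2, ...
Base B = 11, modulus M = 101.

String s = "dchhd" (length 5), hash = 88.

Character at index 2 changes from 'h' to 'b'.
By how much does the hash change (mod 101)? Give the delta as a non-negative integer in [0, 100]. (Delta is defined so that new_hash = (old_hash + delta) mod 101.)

Answer: 82

Derivation:
Delta formula: (val(new) - val(old)) * B^(n-1-k) mod M
  val('b') - val('h') = 2 - 8 = -6
  B^(n-1-k) = 11^2 mod 101 = 20
  Delta = -6 * 20 mod 101 = 82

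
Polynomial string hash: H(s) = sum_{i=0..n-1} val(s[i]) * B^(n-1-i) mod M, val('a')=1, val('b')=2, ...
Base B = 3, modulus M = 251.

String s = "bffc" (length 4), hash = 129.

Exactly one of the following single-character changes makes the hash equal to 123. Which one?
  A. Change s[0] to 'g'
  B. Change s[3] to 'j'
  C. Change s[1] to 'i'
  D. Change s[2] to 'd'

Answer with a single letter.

Answer: D

Derivation:
Option A: s[0]='b'->'g', delta=(7-2)*3^3 mod 251 = 135, hash=129+135 mod 251 = 13
Option B: s[3]='c'->'j', delta=(10-3)*3^0 mod 251 = 7, hash=129+7 mod 251 = 136
Option C: s[1]='f'->'i', delta=(9-6)*3^2 mod 251 = 27, hash=129+27 mod 251 = 156
Option D: s[2]='f'->'d', delta=(4-6)*3^1 mod 251 = 245, hash=129+245 mod 251 = 123 <-- target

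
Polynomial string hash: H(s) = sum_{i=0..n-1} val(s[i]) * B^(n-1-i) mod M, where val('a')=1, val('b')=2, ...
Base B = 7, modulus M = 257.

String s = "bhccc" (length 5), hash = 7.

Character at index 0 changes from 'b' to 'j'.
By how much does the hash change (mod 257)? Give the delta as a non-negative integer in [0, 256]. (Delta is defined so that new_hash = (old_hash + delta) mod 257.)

Delta formula: (val(new) - val(old)) * B^(n-1-k) mod M
  val('j') - val('b') = 10 - 2 = 8
  B^(n-1-k) = 7^4 mod 257 = 88
  Delta = 8 * 88 mod 257 = 190

Answer: 190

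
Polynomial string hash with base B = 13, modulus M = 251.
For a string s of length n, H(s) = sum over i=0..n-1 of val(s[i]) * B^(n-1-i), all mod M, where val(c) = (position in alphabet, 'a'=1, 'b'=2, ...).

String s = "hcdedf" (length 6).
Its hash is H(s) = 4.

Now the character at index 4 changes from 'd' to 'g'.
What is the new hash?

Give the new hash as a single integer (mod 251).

val('d') = 4, val('g') = 7
Position k = 4, exponent = n-1-k = 1
B^1 mod M = 13^1 mod 251 = 13
Delta = (7 - 4) * 13 mod 251 = 39
New hash = (4 + 39) mod 251 = 43

Answer: 43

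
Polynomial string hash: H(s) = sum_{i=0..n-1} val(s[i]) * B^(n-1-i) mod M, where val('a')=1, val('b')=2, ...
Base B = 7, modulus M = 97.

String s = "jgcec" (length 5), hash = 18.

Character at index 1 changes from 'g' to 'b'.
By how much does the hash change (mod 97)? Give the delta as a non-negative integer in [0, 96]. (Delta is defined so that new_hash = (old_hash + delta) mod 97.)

Delta formula: (val(new) - val(old)) * B^(n-1-k) mod M
  val('b') - val('g') = 2 - 7 = -5
  B^(n-1-k) = 7^3 mod 97 = 52
  Delta = -5 * 52 mod 97 = 31

Answer: 31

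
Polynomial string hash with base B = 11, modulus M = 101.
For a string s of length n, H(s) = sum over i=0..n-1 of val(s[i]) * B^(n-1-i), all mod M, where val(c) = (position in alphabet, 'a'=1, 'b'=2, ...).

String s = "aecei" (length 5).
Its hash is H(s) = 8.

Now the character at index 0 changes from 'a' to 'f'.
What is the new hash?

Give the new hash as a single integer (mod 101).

Answer: 89

Derivation:
val('a') = 1, val('f') = 6
Position k = 0, exponent = n-1-k = 4
B^4 mod M = 11^4 mod 101 = 97
Delta = (6 - 1) * 97 mod 101 = 81
New hash = (8 + 81) mod 101 = 89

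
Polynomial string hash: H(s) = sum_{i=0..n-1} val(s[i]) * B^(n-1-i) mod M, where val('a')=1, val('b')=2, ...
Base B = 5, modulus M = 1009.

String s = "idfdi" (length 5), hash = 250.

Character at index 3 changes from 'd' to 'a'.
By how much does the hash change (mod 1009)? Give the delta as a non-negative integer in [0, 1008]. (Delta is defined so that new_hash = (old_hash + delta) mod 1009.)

Answer: 994

Derivation:
Delta formula: (val(new) - val(old)) * B^(n-1-k) mod M
  val('a') - val('d') = 1 - 4 = -3
  B^(n-1-k) = 5^1 mod 1009 = 5
  Delta = -3 * 5 mod 1009 = 994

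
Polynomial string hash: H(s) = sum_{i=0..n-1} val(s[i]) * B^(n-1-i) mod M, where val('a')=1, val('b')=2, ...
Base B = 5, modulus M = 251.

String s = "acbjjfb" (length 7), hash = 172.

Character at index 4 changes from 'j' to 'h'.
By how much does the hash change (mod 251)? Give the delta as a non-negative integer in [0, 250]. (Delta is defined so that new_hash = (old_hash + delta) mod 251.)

Answer: 201

Derivation:
Delta formula: (val(new) - val(old)) * B^(n-1-k) mod M
  val('h') - val('j') = 8 - 10 = -2
  B^(n-1-k) = 5^2 mod 251 = 25
  Delta = -2 * 25 mod 251 = 201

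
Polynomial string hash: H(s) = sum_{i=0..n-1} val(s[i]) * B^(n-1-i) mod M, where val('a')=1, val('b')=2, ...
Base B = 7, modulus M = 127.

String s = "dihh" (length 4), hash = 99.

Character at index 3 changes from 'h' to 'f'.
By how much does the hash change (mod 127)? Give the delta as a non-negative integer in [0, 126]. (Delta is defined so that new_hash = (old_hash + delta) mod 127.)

Answer: 125

Derivation:
Delta formula: (val(new) - val(old)) * B^(n-1-k) mod M
  val('f') - val('h') = 6 - 8 = -2
  B^(n-1-k) = 7^0 mod 127 = 1
  Delta = -2 * 1 mod 127 = 125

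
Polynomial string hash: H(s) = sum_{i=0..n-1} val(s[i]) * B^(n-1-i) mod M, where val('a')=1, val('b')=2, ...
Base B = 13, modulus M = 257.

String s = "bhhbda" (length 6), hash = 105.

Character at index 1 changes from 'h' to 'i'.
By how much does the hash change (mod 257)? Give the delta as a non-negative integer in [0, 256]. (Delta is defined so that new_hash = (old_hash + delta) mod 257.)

Answer: 34

Derivation:
Delta formula: (val(new) - val(old)) * B^(n-1-k) mod M
  val('i') - val('h') = 9 - 8 = 1
  B^(n-1-k) = 13^4 mod 257 = 34
  Delta = 1 * 34 mod 257 = 34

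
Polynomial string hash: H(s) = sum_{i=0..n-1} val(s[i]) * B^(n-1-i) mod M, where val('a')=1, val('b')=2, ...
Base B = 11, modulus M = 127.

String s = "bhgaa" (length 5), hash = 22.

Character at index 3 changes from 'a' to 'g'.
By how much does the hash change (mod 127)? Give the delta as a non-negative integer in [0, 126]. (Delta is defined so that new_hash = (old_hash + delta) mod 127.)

Delta formula: (val(new) - val(old)) * B^(n-1-k) mod M
  val('g') - val('a') = 7 - 1 = 6
  B^(n-1-k) = 11^1 mod 127 = 11
  Delta = 6 * 11 mod 127 = 66

Answer: 66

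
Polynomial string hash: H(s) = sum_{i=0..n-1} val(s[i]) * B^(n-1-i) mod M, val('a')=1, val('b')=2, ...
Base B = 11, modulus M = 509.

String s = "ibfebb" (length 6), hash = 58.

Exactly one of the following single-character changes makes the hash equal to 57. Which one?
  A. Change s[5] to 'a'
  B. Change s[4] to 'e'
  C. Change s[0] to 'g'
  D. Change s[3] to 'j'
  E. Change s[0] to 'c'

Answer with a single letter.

Answer: A

Derivation:
Option A: s[5]='b'->'a', delta=(1-2)*11^0 mod 509 = 508, hash=58+508 mod 509 = 57 <-- target
Option B: s[4]='b'->'e', delta=(5-2)*11^1 mod 509 = 33, hash=58+33 mod 509 = 91
Option C: s[0]='i'->'g', delta=(7-9)*11^5 mod 509 = 95, hash=58+95 mod 509 = 153
Option D: s[3]='e'->'j', delta=(10-5)*11^2 mod 509 = 96, hash=58+96 mod 509 = 154
Option E: s[0]='i'->'c', delta=(3-9)*11^5 mod 509 = 285, hash=58+285 mod 509 = 343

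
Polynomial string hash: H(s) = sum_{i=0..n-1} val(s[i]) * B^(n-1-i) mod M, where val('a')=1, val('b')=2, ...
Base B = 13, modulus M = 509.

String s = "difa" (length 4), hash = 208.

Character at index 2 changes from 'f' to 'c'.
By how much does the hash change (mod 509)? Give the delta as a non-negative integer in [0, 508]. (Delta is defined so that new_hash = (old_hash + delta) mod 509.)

Delta formula: (val(new) - val(old)) * B^(n-1-k) mod M
  val('c') - val('f') = 3 - 6 = -3
  B^(n-1-k) = 13^1 mod 509 = 13
  Delta = -3 * 13 mod 509 = 470

Answer: 470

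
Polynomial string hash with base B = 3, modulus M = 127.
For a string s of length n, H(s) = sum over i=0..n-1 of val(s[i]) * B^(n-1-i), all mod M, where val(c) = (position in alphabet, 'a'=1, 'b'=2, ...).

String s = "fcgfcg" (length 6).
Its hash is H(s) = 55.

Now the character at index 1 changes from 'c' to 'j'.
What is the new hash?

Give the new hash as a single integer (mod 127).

Answer: 114

Derivation:
val('c') = 3, val('j') = 10
Position k = 1, exponent = n-1-k = 4
B^4 mod M = 3^4 mod 127 = 81
Delta = (10 - 3) * 81 mod 127 = 59
New hash = (55 + 59) mod 127 = 114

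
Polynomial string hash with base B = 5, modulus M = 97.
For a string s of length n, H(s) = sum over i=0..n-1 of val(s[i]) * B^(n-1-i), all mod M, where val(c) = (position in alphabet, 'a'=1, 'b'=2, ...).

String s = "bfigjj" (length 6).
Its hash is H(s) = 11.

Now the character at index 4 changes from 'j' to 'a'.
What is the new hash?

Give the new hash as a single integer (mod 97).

val('j') = 10, val('a') = 1
Position k = 4, exponent = n-1-k = 1
B^1 mod M = 5^1 mod 97 = 5
Delta = (1 - 10) * 5 mod 97 = 52
New hash = (11 + 52) mod 97 = 63

Answer: 63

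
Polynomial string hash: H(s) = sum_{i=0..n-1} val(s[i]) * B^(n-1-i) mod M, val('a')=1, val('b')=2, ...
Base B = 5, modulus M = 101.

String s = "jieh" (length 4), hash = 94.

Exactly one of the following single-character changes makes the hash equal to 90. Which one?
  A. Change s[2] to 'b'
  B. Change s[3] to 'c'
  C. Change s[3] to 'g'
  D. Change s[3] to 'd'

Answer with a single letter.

Answer: D

Derivation:
Option A: s[2]='e'->'b', delta=(2-5)*5^1 mod 101 = 86, hash=94+86 mod 101 = 79
Option B: s[3]='h'->'c', delta=(3-8)*5^0 mod 101 = 96, hash=94+96 mod 101 = 89
Option C: s[3]='h'->'g', delta=(7-8)*5^0 mod 101 = 100, hash=94+100 mod 101 = 93
Option D: s[3]='h'->'d', delta=(4-8)*5^0 mod 101 = 97, hash=94+97 mod 101 = 90 <-- target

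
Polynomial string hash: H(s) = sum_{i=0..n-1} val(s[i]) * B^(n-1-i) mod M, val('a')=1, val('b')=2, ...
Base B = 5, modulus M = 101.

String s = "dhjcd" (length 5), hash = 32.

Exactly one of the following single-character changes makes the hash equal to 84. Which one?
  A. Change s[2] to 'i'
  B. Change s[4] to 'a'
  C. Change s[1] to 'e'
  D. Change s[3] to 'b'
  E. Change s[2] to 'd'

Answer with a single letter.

Option A: s[2]='j'->'i', delta=(9-10)*5^2 mod 101 = 76, hash=32+76 mod 101 = 7
Option B: s[4]='d'->'a', delta=(1-4)*5^0 mod 101 = 98, hash=32+98 mod 101 = 29
Option C: s[1]='h'->'e', delta=(5-8)*5^3 mod 101 = 29, hash=32+29 mod 101 = 61
Option D: s[3]='c'->'b', delta=(2-3)*5^1 mod 101 = 96, hash=32+96 mod 101 = 27
Option E: s[2]='j'->'d', delta=(4-10)*5^2 mod 101 = 52, hash=32+52 mod 101 = 84 <-- target

Answer: E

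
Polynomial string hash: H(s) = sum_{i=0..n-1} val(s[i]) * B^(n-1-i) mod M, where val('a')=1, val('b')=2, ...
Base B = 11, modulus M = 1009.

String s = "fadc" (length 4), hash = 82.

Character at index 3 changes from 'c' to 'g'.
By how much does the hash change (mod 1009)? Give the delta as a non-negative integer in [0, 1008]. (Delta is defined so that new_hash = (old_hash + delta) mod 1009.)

Answer: 4

Derivation:
Delta formula: (val(new) - val(old)) * B^(n-1-k) mod M
  val('g') - val('c') = 7 - 3 = 4
  B^(n-1-k) = 11^0 mod 1009 = 1
  Delta = 4 * 1 mod 1009 = 4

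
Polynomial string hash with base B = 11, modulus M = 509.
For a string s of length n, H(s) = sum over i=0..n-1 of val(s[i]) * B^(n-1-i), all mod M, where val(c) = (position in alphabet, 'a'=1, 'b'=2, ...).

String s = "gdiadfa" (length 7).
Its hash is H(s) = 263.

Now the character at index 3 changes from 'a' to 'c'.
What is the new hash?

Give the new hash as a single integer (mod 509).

Answer: 380

Derivation:
val('a') = 1, val('c') = 3
Position k = 3, exponent = n-1-k = 3
B^3 mod M = 11^3 mod 509 = 313
Delta = (3 - 1) * 313 mod 509 = 117
New hash = (263 + 117) mod 509 = 380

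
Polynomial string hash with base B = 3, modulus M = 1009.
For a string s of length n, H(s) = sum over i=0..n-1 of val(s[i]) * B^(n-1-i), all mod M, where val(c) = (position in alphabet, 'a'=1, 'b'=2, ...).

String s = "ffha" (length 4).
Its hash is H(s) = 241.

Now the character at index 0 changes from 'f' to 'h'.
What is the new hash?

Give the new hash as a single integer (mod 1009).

val('f') = 6, val('h') = 8
Position k = 0, exponent = n-1-k = 3
B^3 mod M = 3^3 mod 1009 = 27
Delta = (8 - 6) * 27 mod 1009 = 54
New hash = (241 + 54) mod 1009 = 295

Answer: 295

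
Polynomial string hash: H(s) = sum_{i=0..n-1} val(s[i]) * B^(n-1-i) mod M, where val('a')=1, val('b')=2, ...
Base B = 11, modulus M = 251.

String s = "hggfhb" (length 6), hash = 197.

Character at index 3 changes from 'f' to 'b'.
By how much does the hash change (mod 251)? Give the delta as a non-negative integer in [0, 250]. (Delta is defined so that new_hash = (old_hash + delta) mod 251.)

Answer: 18

Derivation:
Delta formula: (val(new) - val(old)) * B^(n-1-k) mod M
  val('b') - val('f') = 2 - 6 = -4
  B^(n-1-k) = 11^2 mod 251 = 121
  Delta = -4 * 121 mod 251 = 18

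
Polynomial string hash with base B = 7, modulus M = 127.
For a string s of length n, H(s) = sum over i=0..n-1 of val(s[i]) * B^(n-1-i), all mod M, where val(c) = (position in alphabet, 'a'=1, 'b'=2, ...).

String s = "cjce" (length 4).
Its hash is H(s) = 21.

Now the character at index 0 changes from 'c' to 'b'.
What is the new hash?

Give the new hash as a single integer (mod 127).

Answer: 59

Derivation:
val('c') = 3, val('b') = 2
Position k = 0, exponent = n-1-k = 3
B^3 mod M = 7^3 mod 127 = 89
Delta = (2 - 3) * 89 mod 127 = 38
New hash = (21 + 38) mod 127 = 59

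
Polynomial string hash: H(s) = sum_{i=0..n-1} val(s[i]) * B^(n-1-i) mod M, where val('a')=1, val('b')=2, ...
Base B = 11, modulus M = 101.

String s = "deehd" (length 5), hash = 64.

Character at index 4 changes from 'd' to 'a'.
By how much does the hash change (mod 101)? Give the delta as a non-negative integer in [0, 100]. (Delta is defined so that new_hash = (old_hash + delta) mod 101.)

Answer: 98

Derivation:
Delta formula: (val(new) - val(old)) * B^(n-1-k) mod M
  val('a') - val('d') = 1 - 4 = -3
  B^(n-1-k) = 11^0 mod 101 = 1
  Delta = -3 * 1 mod 101 = 98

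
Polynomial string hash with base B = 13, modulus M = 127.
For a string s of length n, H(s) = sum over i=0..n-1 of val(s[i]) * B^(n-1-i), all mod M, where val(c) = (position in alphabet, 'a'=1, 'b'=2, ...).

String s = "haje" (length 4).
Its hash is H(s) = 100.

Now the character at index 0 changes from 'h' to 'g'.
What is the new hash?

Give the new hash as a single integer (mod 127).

val('h') = 8, val('g') = 7
Position k = 0, exponent = n-1-k = 3
B^3 mod M = 13^3 mod 127 = 38
Delta = (7 - 8) * 38 mod 127 = 89
New hash = (100 + 89) mod 127 = 62

Answer: 62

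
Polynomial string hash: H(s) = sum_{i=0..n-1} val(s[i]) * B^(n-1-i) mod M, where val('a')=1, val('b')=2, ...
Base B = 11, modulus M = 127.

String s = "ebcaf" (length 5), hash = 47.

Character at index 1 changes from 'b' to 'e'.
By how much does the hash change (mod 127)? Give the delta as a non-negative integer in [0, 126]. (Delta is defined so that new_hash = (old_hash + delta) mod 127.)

Delta formula: (val(new) - val(old)) * B^(n-1-k) mod M
  val('e') - val('b') = 5 - 2 = 3
  B^(n-1-k) = 11^3 mod 127 = 61
  Delta = 3 * 61 mod 127 = 56

Answer: 56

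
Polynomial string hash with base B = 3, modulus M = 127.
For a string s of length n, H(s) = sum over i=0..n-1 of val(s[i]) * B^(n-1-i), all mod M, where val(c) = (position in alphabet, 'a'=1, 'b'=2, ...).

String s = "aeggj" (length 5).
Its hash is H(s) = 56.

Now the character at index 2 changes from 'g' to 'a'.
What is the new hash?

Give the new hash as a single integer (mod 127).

Answer: 2

Derivation:
val('g') = 7, val('a') = 1
Position k = 2, exponent = n-1-k = 2
B^2 mod M = 3^2 mod 127 = 9
Delta = (1 - 7) * 9 mod 127 = 73
New hash = (56 + 73) mod 127 = 2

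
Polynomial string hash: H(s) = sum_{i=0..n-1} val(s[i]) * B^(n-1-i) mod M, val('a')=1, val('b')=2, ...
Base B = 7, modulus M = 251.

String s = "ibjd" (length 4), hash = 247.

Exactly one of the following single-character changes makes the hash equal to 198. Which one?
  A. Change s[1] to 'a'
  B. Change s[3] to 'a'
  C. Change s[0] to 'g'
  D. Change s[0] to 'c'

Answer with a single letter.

Option A: s[1]='b'->'a', delta=(1-2)*7^2 mod 251 = 202, hash=247+202 mod 251 = 198 <-- target
Option B: s[3]='d'->'a', delta=(1-4)*7^0 mod 251 = 248, hash=247+248 mod 251 = 244
Option C: s[0]='i'->'g', delta=(7-9)*7^3 mod 251 = 67, hash=247+67 mod 251 = 63
Option D: s[0]='i'->'c', delta=(3-9)*7^3 mod 251 = 201, hash=247+201 mod 251 = 197

Answer: A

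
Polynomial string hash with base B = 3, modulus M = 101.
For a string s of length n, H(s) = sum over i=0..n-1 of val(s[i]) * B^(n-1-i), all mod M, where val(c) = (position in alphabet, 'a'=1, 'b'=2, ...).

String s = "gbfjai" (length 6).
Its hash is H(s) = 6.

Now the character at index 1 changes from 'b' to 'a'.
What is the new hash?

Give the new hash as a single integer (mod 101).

val('b') = 2, val('a') = 1
Position k = 1, exponent = n-1-k = 4
B^4 mod M = 3^4 mod 101 = 81
Delta = (1 - 2) * 81 mod 101 = 20
New hash = (6 + 20) mod 101 = 26

Answer: 26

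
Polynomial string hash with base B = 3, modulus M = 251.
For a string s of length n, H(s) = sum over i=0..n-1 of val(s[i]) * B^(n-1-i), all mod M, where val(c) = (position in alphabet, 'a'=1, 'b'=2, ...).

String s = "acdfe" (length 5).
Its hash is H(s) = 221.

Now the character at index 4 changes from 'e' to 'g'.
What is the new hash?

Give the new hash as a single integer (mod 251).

Answer: 223

Derivation:
val('e') = 5, val('g') = 7
Position k = 4, exponent = n-1-k = 0
B^0 mod M = 3^0 mod 251 = 1
Delta = (7 - 5) * 1 mod 251 = 2
New hash = (221 + 2) mod 251 = 223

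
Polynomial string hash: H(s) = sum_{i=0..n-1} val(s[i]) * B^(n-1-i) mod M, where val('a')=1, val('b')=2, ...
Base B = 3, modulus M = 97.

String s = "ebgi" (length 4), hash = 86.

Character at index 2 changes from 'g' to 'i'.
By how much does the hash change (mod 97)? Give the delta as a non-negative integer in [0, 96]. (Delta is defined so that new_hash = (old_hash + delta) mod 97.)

Answer: 6

Derivation:
Delta formula: (val(new) - val(old)) * B^(n-1-k) mod M
  val('i') - val('g') = 9 - 7 = 2
  B^(n-1-k) = 3^1 mod 97 = 3
  Delta = 2 * 3 mod 97 = 6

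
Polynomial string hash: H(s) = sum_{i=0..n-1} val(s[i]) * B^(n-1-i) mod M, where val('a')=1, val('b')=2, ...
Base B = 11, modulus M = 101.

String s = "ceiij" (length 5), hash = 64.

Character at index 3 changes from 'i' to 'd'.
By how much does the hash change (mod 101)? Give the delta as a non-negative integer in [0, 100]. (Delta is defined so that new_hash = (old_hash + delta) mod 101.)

Delta formula: (val(new) - val(old)) * B^(n-1-k) mod M
  val('d') - val('i') = 4 - 9 = -5
  B^(n-1-k) = 11^1 mod 101 = 11
  Delta = -5 * 11 mod 101 = 46

Answer: 46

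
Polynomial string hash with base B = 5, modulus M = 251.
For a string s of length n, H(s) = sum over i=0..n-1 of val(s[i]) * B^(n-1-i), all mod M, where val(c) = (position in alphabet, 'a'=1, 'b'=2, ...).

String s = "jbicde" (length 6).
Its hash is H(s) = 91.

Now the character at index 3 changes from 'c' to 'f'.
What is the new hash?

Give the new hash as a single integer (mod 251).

val('c') = 3, val('f') = 6
Position k = 3, exponent = n-1-k = 2
B^2 mod M = 5^2 mod 251 = 25
Delta = (6 - 3) * 25 mod 251 = 75
New hash = (91 + 75) mod 251 = 166

Answer: 166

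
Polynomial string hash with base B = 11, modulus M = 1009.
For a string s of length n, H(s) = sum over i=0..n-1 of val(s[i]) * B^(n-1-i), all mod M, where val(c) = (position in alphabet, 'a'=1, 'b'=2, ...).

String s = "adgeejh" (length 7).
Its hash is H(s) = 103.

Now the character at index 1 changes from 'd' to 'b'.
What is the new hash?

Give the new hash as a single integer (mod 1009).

val('d') = 4, val('b') = 2
Position k = 1, exponent = n-1-k = 5
B^5 mod M = 11^5 mod 1009 = 620
Delta = (2 - 4) * 620 mod 1009 = 778
New hash = (103 + 778) mod 1009 = 881

Answer: 881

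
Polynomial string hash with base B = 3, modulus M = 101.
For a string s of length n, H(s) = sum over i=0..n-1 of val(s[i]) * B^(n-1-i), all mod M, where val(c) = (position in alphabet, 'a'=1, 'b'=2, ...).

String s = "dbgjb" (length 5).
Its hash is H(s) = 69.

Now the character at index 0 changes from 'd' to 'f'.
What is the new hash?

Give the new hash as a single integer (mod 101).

Answer: 29

Derivation:
val('d') = 4, val('f') = 6
Position k = 0, exponent = n-1-k = 4
B^4 mod M = 3^4 mod 101 = 81
Delta = (6 - 4) * 81 mod 101 = 61
New hash = (69 + 61) mod 101 = 29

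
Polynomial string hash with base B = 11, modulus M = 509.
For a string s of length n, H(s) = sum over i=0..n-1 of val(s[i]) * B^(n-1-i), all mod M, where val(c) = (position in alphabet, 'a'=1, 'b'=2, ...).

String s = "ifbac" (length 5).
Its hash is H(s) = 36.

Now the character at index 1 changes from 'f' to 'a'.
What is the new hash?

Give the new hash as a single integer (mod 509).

Answer: 507

Derivation:
val('f') = 6, val('a') = 1
Position k = 1, exponent = n-1-k = 3
B^3 mod M = 11^3 mod 509 = 313
Delta = (1 - 6) * 313 mod 509 = 471
New hash = (36 + 471) mod 509 = 507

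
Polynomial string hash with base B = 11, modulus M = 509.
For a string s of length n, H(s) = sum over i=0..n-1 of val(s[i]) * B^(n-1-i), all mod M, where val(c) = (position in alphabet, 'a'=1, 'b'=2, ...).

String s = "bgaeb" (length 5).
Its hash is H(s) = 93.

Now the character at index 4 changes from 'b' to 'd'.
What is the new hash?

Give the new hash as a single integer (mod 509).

Answer: 95

Derivation:
val('b') = 2, val('d') = 4
Position k = 4, exponent = n-1-k = 0
B^0 mod M = 11^0 mod 509 = 1
Delta = (4 - 2) * 1 mod 509 = 2
New hash = (93 + 2) mod 509 = 95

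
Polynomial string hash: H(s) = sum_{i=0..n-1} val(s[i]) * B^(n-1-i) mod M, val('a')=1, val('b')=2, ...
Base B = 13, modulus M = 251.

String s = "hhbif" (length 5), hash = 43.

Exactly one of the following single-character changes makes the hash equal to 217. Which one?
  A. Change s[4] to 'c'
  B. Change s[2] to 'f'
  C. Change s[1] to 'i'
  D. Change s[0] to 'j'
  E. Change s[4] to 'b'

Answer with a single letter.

Answer: B

Derivation:
Option A: s[4]='f'->'c', delta=(3-6)*13^0 mod 251 = 248, hash=43+248 mod 251 = 40
Option B: s[2]='b'->'f', delta=(6-2)*13^2 mod 251 = 174, hash=43+174 mod 251 = 217 <-- target
Option C: s[1]='h'->'i', delta=(9-8)*13^3 mod 251 = 189, hash=43+189 mod 251 = 232
Option D: s[0]='h'->'j', delta=(10-8)*13^4 mod 251 = 145, hash=43+145 mod 251 = 188
Option E: s[4]='f'->'b', delta=(2-6)*13^0 mod 251 = 247, hash=43+247 mod 251 = 39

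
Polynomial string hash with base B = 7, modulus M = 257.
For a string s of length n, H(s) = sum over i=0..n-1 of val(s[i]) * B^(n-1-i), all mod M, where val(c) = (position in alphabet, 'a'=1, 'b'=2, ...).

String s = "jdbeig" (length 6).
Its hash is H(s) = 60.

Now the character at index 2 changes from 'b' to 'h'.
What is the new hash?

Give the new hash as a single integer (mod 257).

val('b') = 2, val('h') = 8
Position k = 2, exponent = n-1-k = 3
B^3 mod M = 7^3 mod 257 = 86
Delta = (8 - 2) * 86 mod 257 = 2
New hash = (60 + 2) mod 257 = 62

Answer: 62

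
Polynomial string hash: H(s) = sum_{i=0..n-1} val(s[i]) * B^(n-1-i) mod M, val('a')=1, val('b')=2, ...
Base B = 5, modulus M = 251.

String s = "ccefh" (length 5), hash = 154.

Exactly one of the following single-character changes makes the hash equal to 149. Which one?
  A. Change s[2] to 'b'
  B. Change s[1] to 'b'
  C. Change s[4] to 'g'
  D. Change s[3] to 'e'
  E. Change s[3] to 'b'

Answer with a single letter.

Answer: D

Derivation:
Option A: s[2]='e'->'b', delta=(2-5)*5^2 mod 251 = 176, hash=154+176 mod 251 = 79
Option B: s[1]='c'->'b', delta=(2-3)*5^3 mod 251 = 126, hash=154+126 mod 251 = 29
Option C: s[4]='h'->'g', delta=(7-8)*5^0 mod 251 = 250, hash=154+250 mod 251 = 153
Option D: s[3]='f'->'e', delta=(5-6)*5^1 mod 251 = 246, hash=154+246 mod 251 = 149 <-- target
Option E: s[3]='f'->'b', delta=(2-6)*5^1 mod 251 = 231, hash=154+231 mod 251 = 134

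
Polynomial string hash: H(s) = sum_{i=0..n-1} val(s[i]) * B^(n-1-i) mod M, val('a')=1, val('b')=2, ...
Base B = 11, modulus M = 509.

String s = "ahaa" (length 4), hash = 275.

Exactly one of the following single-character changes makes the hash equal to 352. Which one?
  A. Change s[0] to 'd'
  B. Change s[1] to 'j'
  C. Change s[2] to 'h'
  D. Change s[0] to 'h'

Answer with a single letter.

Option A: s[0]='a'->'d', delta=(4-1)*11^3 mod 509 = 430, hash=275+430 mod 509 = 196
Option B: s[1]='h'->'j', delta=(10-8)*11^2 mod 509 = 242, hash=275+242 mod 509 = 8
Option C: s[2]='a'->'h', delta=(8-1)*11^1 mod 509 = 77, hash=275+77 mod 509 = 352 <-- target
Option D: s[0]='a'->'h', delta=(8-1)*11^3 mod 509 = 155, hash=275+155 mod 509 = 430

Answer: C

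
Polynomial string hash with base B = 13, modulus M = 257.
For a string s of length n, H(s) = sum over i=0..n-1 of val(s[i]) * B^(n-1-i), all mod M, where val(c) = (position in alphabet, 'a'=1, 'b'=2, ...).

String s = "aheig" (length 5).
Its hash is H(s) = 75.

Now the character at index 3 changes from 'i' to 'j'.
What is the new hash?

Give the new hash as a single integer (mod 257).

val('i') = 9, val('j') = 10
Position k = 3, exponent = n-1-k = 1
B^1 mod M = 13^1 mod 257 = 13
Delta = (10 - 9) * 13 mod 257 = 13
New hash = (75 + 13) mod 257 = 88

Answer: 88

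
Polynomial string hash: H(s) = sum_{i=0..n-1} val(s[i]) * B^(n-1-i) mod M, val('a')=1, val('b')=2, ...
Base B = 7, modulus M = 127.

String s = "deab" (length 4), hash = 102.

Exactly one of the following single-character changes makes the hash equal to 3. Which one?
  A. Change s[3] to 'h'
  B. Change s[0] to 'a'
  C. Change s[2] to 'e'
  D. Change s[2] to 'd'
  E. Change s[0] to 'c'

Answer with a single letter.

Answer: C

Derivation:
Option A: s[3]='b'->'h', delta=(8-2)*7^0 mod 127 = 6, hash=102+6 mod 127 = 108
Option B: s[0]='d'->'a', delta=(1-4)*7^3 mod 127 = 114, hash=102+114 mod 127 = 89
Option C: s[2]='a'->'e', delta=(5-1)*7^1 mod 127 = 28, hash=102+28 mod 127 = 3 <-- target
Option D: s[2]='a'->'d', delta=(4-1)*7^1 mod 127 = 21, hash=102+21 mod 127 = 123
Option E: s[0]='d'->'c', delta=(3-4)*7^3 mod 127 = 38, hash=102+38 mod 127 = 13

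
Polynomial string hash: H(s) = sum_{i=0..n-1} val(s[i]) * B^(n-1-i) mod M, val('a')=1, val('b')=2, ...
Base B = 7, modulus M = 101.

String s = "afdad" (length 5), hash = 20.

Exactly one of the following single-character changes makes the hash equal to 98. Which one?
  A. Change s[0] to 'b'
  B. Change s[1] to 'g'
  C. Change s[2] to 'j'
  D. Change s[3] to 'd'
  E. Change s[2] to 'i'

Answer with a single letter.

Answer: A

Derivation:
Option A: s[0]='a'->'b', delta=(2-1)*7^4 mod 101 = 78, hash=20+78 mod 101 = 98 <-- target
Option B: s[1]='f'->'g', delta=(7-6)*7^3 mod 101 = 40, hash=20+40 mod 101 = 60
Option C: s[2]='d'->'j', delta=(10-4)*7^2 mod 101 = 92, hash=20+92 mod 101 = 11
Option D: s[3]='a'->'d', delta=(4-1)*7^1 mod 101 = 21, hash=20+21 mod 101 = 41
Option E: s[2]='d'->'i', delta=(9-4)*7^2 mod 101 = 43, hash=20+43 mod 101 = 63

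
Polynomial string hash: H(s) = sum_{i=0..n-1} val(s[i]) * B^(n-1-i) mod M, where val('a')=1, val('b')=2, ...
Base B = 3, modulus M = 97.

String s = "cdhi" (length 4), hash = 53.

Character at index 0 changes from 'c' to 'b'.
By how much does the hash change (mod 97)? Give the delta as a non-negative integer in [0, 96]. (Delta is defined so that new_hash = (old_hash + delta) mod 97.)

Answer: 70

Derivation:
Delta formula: (val(new) - val(old)) * B^(n-1-k) mod M
  val('b') - val('c') = 2 - 3 = -1
  B^(n-1-k) = 3^3 mod 97 = 27
  Delta = -1 * 27 mod 97 = 70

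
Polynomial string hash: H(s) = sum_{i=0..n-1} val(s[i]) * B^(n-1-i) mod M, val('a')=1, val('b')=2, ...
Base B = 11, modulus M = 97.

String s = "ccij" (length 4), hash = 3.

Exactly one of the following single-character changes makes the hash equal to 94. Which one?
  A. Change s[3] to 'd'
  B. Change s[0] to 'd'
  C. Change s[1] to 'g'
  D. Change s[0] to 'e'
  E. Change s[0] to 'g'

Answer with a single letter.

Answer: A

Derivation:
Option A: s[3]='j'->'d', delta=(4-10)*11^0 mod 97 = 91, hash=3+91 mod 97 = 94 <-- target
Option B: s[0]='c'->'d', delta=(4-3)*11^3 mod 97 = 70, hash=3+70 mod 97 = 73
Option C: s[1]='c'->'g', delta=(7-3)*11^2 mod 97 = 96, hash=3+96 mod 97 = 2
Option D: s[0]='c'->'e', delta=(5-3)*11^3 mod 97 = 43, hash=3+43 mod 97 = 46
Option E: s[0]='c'->'g', delta=(7-3)*11^3 mod 97 = 86, hash=3+86 mod 97 = 89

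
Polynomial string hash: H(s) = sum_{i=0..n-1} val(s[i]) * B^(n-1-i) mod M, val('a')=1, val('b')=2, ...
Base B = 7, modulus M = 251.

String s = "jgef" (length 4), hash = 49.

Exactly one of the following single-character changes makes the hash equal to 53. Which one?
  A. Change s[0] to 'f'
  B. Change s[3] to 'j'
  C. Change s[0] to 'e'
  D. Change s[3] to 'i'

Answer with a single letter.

Option A: s[0]='j'->'f', delta=(6-10)*7^3 mod 251 = 134, hash=49+134 mod 251 = 183
Option B: s[3]='f'->'j', delta=(10-6)*7^0 mod 251 = 4, hash=49+4 mod 251 = 53 <-- target
Option C: s[0]='j'->'e', delta=(5-10)*7^3 mod 251 = 42, hash=49+42 mod 251 = 91
Option D: s[3]='f'->'i', delta=(9-6)*7^0 mod 251 = 3, hash=49+3 mod 251 = 52

Answer: B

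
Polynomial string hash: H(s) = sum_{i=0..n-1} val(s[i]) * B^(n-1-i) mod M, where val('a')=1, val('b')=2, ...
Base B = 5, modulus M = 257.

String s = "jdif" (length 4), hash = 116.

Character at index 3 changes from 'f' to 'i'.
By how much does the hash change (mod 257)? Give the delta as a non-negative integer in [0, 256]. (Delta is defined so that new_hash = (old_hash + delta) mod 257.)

Delta formula: (val(new) - val(old)) * B^(n-1-k) mod M
  val('i') - val('f') = 9 - 6 = 3
  B^(n-1-k) = 5^0 mod 257 = 1
  Delta = 3 * 1 mod 257 = 3

Answer: 3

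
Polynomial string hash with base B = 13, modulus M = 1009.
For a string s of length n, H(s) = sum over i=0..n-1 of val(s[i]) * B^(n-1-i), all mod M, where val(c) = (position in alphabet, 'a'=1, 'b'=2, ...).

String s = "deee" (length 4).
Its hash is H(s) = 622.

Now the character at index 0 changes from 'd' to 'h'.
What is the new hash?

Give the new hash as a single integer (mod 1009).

val('d') = 4, val('h') = 8
Position k = 0, exponent = n-1-k = 3
B^3 mod M = 13^3 mod 1009 = 179
Delta = (8 - 4) * 179 mod 1009 = 716
New hash = (622 + 716) mod 1009 = 329

Answer: 329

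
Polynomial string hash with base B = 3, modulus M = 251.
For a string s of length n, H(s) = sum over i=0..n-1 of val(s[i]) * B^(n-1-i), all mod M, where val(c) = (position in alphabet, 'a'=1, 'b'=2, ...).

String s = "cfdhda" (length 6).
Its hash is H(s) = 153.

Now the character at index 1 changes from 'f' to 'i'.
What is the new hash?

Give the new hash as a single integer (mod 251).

Answer: 145

Derivation:
val('f') = 6, val('i') = 9
Position k = 1, exponent = n-1-k = 4
B^4 mod M = 3^4 mod 251 = 81
Delta = (9 - 6) * 81 mod 251 = 243
New hash = (153 + 243) mod 251 = 145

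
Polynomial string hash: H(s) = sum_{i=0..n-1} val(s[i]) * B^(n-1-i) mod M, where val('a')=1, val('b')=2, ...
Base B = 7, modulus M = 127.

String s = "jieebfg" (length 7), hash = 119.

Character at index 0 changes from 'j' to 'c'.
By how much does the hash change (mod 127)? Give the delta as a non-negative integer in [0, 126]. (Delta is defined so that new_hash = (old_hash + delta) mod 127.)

Answer: 52

Derivation:
Delta formula: (val(new) - val(old)) * B^(n-1-k) mod M
  val('c') - val('j') = 3 - 10 = -7
  B^(n-1-k) = 7^6 mod 127 = 47
  Delta = -7 * 47 mod 127 = 52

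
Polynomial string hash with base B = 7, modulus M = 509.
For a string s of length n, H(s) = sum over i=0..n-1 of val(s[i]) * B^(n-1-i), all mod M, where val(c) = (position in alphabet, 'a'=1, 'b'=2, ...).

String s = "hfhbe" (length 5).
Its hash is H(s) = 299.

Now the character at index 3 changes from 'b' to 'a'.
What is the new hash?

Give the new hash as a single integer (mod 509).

val('b') = 2, val('a') = 1
Position k = 3, exponent = n-1-k = 1
B^1 mod M = 7^1 mod 509 = 7
Delta = (1 - 2) * 7 mod 509 = 502
New hash = (299 + 502) mod 509 = 292

Answer: 292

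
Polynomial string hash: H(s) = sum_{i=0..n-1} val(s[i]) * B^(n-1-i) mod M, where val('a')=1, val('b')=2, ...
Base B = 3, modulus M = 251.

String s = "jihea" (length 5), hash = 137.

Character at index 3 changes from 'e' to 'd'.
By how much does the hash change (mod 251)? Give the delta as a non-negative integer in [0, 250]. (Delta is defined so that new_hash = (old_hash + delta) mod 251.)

Answer: 248

Derivation:
Delta formula: (val(new) - val(old)) * B^(n-1-k) mod M
  val('d') - val('e') = 4 - 5 = -1
  B^(n-1-k) = 3^1 mod 251 = 3
  Delta = -1 * 3 mod 251 = 248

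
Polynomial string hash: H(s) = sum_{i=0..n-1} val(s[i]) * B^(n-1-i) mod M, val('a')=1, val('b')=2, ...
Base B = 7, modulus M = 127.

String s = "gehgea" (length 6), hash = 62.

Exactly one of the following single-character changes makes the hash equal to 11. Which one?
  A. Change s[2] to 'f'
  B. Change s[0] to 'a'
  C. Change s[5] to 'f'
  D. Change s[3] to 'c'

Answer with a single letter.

Option A: s[2]='h'->'f', delta=(6-8)*7^3 mod 127 = 76, hash=62+76 mod 127 = 11 <-- target
Option B: s[0]='g'->'a', delta=(1-7)*7^5 mod 127 = 123, hash=62+123 mod 127 = 58
Option C: s[5]='a'->'f', delta=(6-1)*7^0 mod 127 = 5, hash=62+5 mod 127 = 67
Option D: s[3]='g'->'c', delta=(3-7)*7^2 mod 127 = 58, hash=62+58 mod 127 = 120

Answer: A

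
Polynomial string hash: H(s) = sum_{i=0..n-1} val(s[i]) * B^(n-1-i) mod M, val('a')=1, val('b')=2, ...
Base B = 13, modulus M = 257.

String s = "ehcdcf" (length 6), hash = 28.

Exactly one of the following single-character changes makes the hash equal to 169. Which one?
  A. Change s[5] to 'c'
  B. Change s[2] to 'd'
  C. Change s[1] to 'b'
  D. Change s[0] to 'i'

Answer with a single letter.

Answer: B

Derivation:
Option A: s[5]='f'->'c', delta=(3-6)*13^0 mod 257 = 254, hash=28+254 mod 257 = 25
Option B: s[2]='c'->'d', delta=(4-3)*13^3 mod 257 = 141, hash=28+141 mod 257 = 169 <-- target
Option C: s[1]='h'->'b', delta=(2-8)*13^4 mod 257 = 53, hash=28+53 mod 257 = 81
Option D: s[0]='e'->'i', delta=(9-5)*13^5 mod 257 = 226, hash=28+226 mod 257 = 254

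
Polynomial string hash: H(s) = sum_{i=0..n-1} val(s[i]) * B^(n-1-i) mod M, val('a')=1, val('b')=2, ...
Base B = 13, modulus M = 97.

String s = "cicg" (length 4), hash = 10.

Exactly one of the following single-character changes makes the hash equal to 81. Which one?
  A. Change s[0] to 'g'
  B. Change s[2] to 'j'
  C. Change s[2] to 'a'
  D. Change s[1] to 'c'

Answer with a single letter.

Answer: C

Derivation:
Option A: s[0]='c'->'g', delta=(7-3)*13^3 mod 97 = 58, hash=10+58 mod 97 = 68
Option B: s[2]='c'->'j', delta=(10-3)*13^1 mod 97 = 91, hash=10+91 mod 97 = 4
Option C: s[2]='c'->'a', delta=(1-3)*13^1 mod 97 = 71, hash=10+71 mod 97 = 81 <-- target
Option D: s[1]='i'->'c', delta=(3-9)*13^2 mod 97 = 53, hash=10+53 mod 97 = 63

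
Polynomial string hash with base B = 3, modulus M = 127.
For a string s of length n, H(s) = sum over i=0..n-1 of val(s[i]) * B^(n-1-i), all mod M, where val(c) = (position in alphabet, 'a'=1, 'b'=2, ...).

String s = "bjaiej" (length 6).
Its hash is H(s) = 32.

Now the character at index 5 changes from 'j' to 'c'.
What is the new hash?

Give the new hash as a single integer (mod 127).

Answer: 25

Derivation:
val('j') = 10, val('c') = 3
Position k = 5, exponent = n-1-k = 0
B^0 mod M = 3^0 mod 127 = 1
Delta = (3 - 10) * 1 mod 127 = 120
New hash = (32 + 120) mod 127 = 25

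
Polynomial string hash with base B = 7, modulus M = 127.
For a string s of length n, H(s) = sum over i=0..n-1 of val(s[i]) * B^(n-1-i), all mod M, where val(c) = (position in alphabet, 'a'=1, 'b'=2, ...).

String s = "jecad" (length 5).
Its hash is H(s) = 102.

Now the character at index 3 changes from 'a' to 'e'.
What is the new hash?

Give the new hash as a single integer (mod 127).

val('a') = 1, val('e') = 5
Position k = 3, exponent = n-1-k = 1
B^1 mod M = 7^1 mod 127 = 7
Delta = (5 - 1) * 7 mod 127 = 28
New hash = (102 + 28) mod 127 = 3

Answer: 3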